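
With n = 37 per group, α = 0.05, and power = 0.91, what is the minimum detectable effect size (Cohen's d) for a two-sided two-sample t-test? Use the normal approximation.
d ≈ 0.77

Minimum detectable effect (two-sample t-test, normal approximation):
d = (z_{α/2} + z_β) / √(n/2)
d = (1.960 + 1.341) / √(37/2)
d = 3.301 / 4.301
d ≈ 0.77

By Cohen's convention (0.2 small / 0.5 medium / 0.8 large): medium effect.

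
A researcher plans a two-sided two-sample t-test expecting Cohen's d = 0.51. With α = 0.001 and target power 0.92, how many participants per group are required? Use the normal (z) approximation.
n = 170 per group

Sample size formula (two-sample t-test, normal approximation):
n = 2 · ((z_{α/2} + z_β) / d)²

z_{α/2} = 3.291 (for α = 0.001, two-sided)
z_β = 1.405 (for power = 0.92)
d = 0.51

n = 2 · ((3.291 + 1.405) / 0.51)²
n = 2 · (9.208)²
n ≈ 169.57
Round up to the next whole number: n = 170 per group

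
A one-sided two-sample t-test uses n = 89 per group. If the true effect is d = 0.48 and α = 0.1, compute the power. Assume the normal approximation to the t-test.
Power ≈ 0.97

Power calculation (two-sample t-test, normal approximation):
z_β = d · √(n/2) - z_α
z_β = 0.48 · √(89/2) - 1.282
z_β = 0.48 · 6.671 - 1.282
z_β = 1.920

Power = Φ(z_β) = Φ(1.920) ≈ 0.973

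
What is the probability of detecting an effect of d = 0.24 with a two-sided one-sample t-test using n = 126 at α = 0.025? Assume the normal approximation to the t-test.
Power ≈ 0.67

Power calculation (one-sample t-test, normal approximation):
z_β = d · √n - z_{α/2}
z_β = 0.24 · √126 - 2.241
z_β = 0.24 · 11.225 - 2.241
z_β = 0.453

Power = Φ(z_β) = Φ(0.453) ≈ 0.675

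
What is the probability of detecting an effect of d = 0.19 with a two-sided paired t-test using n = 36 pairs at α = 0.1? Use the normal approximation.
Power ≈ 0.31

Power calculation (paired t-test, normal approximation):
z_β = d · √n - z_{α/2}
z_β = 0.19 · √36 - 1.645
z_β = 0.19 · 6.000 - 1.645
z_β = -0.505

Power = Φ(z_β) = Φ(-0.505) ≈ 0.307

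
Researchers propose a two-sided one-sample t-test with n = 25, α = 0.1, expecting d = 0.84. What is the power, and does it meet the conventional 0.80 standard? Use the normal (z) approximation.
Power ≈ 0.99; the study is adequately powered (power ≥ 0.80)

Power calculation (one-sample t-test, normal approximation):
z_β = d · √n - z_{α/2}
z_β = 0.84 · √25 - 1.645
z_β = 0.84 · 5.000 - 1.645
z_β = 2.555

Power = Φ(z_β) = Φ(2.555) ≈ 0.995

Effect size d = 0.84 is large by Cohen's convention (0.2/0.5/0.8).

Threshold: power ≥ 0.80 is conventionally adequate.
Power ≈ 0.99 → the study is adequately powered (power ≥ 0.80).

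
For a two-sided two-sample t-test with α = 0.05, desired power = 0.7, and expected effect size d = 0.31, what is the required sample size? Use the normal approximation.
n = 129 per group

Sample size formula (two-sample t-test, normal approximation):
n = 2 · ((z_{α/2} + z_β) / d)²

z_{α/2} = 1.960 (for α = 0.05, two-sided)
z_β = 0.524 (for power = 0.7)
d = 0.31

n = 2 · ((1.960 + 0.524) / 0.31)²
n = 2 · (8.013)²
n ≈ 128.42
Round up to the next whole number: n = 129 per group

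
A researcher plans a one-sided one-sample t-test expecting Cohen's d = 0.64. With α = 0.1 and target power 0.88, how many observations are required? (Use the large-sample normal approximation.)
n = 15

Sample size formula (one-sample t-test, normal approximation):
n = ((z_α + z_β) / d)²

z_α = 1.282 (for α = 0.1, one-sided)
z_β = 1.175 (for power = 0.88)
d = 0.64

n = ((1.282 + 1.175) / 0.64)²
n = (3.839)²
n ≈ 14.74
Round up to the next whole number: n = 15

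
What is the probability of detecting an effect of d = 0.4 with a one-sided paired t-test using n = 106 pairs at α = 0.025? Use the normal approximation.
Power ≈ 0.98

Power calculation (paired t-test, normal approximation):
z_β = d · √n - z_α
z_β = 0.4 · √106 - 1.960
z_β = 0.4 · 10.296 - 1.960
z_β = 2.158

Power = Φ(z_β) = Φ(2.158) ≈ 0.985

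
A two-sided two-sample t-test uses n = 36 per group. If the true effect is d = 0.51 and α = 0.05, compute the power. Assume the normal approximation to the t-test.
Power ≈ 0.58

Power calculation (two-sample t-test, normal approximation):
z_β = d · √(n/2) - z_{α/2}
z_β = 0.51 · √(36/2) - 1.960
z_β = 0.51 · 4.243 - 1.960
z_β = 0.204

Power = Φ(z_β) = Φ(0.204) ≈ 0.581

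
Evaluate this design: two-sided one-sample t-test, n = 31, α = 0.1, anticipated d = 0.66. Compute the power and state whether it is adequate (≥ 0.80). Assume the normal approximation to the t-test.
Power ≈ 0.98; the study is adequately powered (power ≥ 0.80)

Power calculation (one-sample t-test, normal approximation):
z_β = d · √n - z_{α/2}
z_β = 0.66 · √31 - 1.645
z_β = 0.66 · 5.568 - 1.645
z_β = 2.030

Power = Φ(z_β) = Φ(2.030) ≈ 0.979

Effect size d = 0.66 is medium by Cohen's convention (0.2/0.5/0.8).

Threshold: power ≥ 0.80 is conventionally adequate.
Power ≈ 0.98 → the study is adequately powered (power ≥ 0.80).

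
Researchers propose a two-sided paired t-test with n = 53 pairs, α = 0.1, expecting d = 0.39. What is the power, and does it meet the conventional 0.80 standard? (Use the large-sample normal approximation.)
Power ≈ 0.88; the study is adequately powered (power ≥ 0.80)

Power calculation (paired t-test, normal approximation):
z_β = d · √n - z_{α/2}
z_β = 0.39 · √53 - 1.645
z_β = 0.39 · 7.280 - 1.645
z_β = 1.194

Power = Φ(z_β) = Φ(1.194) ≈ 0.884

Effect size d = 0.39 is small by Cohen's convention (0.2/0.5/0.8).

Threshold: power ≥ 0.80 is conventionally adequate.
Power ≈ 0.88 → the study is adequately powered (power ≥ 0.80).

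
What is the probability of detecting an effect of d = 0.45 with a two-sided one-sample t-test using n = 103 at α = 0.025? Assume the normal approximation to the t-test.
Power ≈ 0.99

Power calculation (one-sample t-test, normal approximation):
z_β = d · √n - z_{α/2}
z_β = 0.45 · √103 - 2.241
z_β = 0.45 · 10.149 - 2.241
z_β = 2.326

Power = Φ(z_β) = Φ(2.326) ≈ 0.990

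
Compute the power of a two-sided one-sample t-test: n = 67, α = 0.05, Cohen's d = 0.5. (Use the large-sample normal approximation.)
Power ≈ 0.98

Power calculation (one-sample t-test, normal approximation):
z_β = d · √n - z_{α/2}
z_β = 0.5 · √67 - 1.960
z_β = 0.5 · 8.185 - 1.960
z_β = 2.133

Power = Φ(z_β) = Φ(2.133) ≈ 0.984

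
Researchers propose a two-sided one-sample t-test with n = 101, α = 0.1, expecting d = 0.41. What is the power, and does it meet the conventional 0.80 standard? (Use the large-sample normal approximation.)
Power ≈ 0.99; the study is adequately powered (power ≥ 0.80)

Power calculation (one-sample t-test, normal approximation):
z_β = d · √n - z_{α/2}
z_β = 0.41 · √101 - 1.645
z_β = 0.41 · 10.050 - 1.645
z_β = 2.476

Power = Φ(z_β) = Φ(2.476) ≈ 0.993

Effect size d = 0.41 is small by Cohen's convention (0.2/0.5/0.8).

Threshold: power ≥ 0.80 is conventionally adequate.
Power ≈ 0.99 → the study is adequately powered (power ≥ 0.80).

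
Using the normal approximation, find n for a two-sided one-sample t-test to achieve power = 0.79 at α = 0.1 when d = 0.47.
n = 28

Sample size formula (one-sample t-test, normal approximation):
n = ((z_{α/2} + z_β) / d)²

z_{α/2} = 1.645 (for α = 0.1, two-sided)
z_β = 0.806 (for power = 0.79)
d = 0.47

n = ((1.645 + 0.806) / 0.47)²
n = (5.215)²
n ≈ 27.20
Round up to the next whole number: n = 28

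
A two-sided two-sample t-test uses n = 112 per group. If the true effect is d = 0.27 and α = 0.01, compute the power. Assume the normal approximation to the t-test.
Power ≈ 0.29

Power calculation (two-sample t-test, normal approximation):
z_β = d · √(n/2) - z_{α/2}
z_β = 0.27 · √(112/2) - 2.576
z_β = 0.27 · 7.483 - 2.576
z_β = -0.555

Power = Φ(z_β) = Φ(-0.555) ≈ 0.289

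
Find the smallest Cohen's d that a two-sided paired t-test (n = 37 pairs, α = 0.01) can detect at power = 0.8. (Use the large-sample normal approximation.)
d ≈ 0.56

Minimum detectable effect (paired t-test, normal approximation):
d = (z_{α/2} + z_β) / √n
d = (2.576 + 0.842) / √37
d = 3.417 / 6.083
d ≈ 0.56

By Cohen's convention (0.2 small / 0.5 medium / 0.8 large): medium effect.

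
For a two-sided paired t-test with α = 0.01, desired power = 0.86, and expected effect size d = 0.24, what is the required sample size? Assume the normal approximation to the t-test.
n = 233 pairs

Sample size formula (paired t-test, normal approximation):
n = ((z_{α/2} + z_β) / d)²

z_{α/2} = 2.576 (for α = 0.01, two-sided)
z_β = 1.080 (for power = 0.86)
d = 0.24

n = ((2.576 + 1.080) / 0.24)²
n = (15.233)²
n ≈ 232.04
Round up to the next whole number: n = 233 pairs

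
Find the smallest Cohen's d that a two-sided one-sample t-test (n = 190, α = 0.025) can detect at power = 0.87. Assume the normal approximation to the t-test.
d ≈ 0.24

Minimum detectable effect (one-sample t-test, normal approximation):
d = (z_{α/2} + z_β) / √n
d = (2.241 + 1.126) / √190
d = 3.368 / 13.784
d ≈ 0.24

By Cohen's convention (0.2 small / 0.5 medium / 0.8 large): small effect.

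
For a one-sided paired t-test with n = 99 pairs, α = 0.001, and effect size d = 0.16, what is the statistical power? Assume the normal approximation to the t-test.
Power ≈ 0.07

Power calculation (paired t-test, normal approximation):
z_β = d · √n - z_α
z_β = 0.16 · √99 - 3.090
z_β = 0.16 · 9.950 - 3.090
z_β = -1.498

Power = Φ(z_β) = Φ(-1.498) ≈ 0.067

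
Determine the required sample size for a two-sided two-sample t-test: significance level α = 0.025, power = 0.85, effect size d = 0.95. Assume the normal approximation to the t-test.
n = 24 per group

Sample size formula (two-sample t-test, normal approximation):
n = 2 · ((z_{α/2} + z_β) / d)²

z_{α/2} = 2.241 (for α = 0.025, two-sided)
z_β = 1.036 (for power = 0.85)
d = 0.95

n = 2 · ((2.241 + 1.036) / 0.95)²
n = 2 · (3.449)²
n ≈ 23.79
Round up to the next whole number: n = 24 per group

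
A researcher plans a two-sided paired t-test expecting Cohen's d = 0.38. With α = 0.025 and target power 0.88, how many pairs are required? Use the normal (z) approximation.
n = 81 pairs

Sample size formula (paired t-test, normal approximation):
n = ((z_{α/2} + z_β) / d)²

z_{α/2} = 2.241 (for α = 0.025, two-sided)
z_β = 1.175 (for power = 0.88)
d = 0.38

n = ((2.241 + 1.175) / 0.38)²
n = (8.989)²
n ≈ 80.80
Round up to the next whole number: n = 81 pairs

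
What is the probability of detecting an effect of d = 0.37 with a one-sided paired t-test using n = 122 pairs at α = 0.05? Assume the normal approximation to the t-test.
Power ≈ 0.99

Power calculation (paired t-test, normal approximation):
z_β = d · √n - z_α
z_β = 0.37 · √122 - 1.645
z_β = 0.37 · 11.045 - 1.645
z_β = 2.442

Power = Φ(z_β) = Φ(2.442) ≈ 0.993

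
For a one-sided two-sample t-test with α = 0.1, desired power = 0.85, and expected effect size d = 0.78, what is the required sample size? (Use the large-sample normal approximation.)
n = 18 per group

Sample size formula (two-sample t-test, normal approximation):
n = 2 · ((z_α + z_β) / d)²

z_α = 1.282 (for α = 0.1, one-sided)
z_β = 1.036 (for power = 0.85)
d = 0.78

n = 2 · ((1.282 + 1.036) / 0.78)²
n = 2 · (2.972)²
n ≈ 17.67
Round up to the next whole number: n = 18 per group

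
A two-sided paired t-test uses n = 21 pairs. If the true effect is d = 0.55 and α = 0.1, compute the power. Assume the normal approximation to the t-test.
Power ≈ 0.81

Power calculation (paired t-test, normal approximation):
z_β = d · √n - z_{α/2}
z_β = 0.55 · √21 - 1.645
z_β = 0.55 · 4.583 - 1.645
z_β = 0.876

Power = Φ(z_β) = Φ(0.876) ≈ 0.809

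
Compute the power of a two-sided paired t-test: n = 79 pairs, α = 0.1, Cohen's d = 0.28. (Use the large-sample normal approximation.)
Power ≈ 0.80

Power calculation (paired t-test, normal approximation):
z_β = d · √n - z_{α/2}
z_β = 0.28 · √79 - 1.645
z_β = 0.28 · 8.888 - 1.645
z_β = 0.844

Power = Φ(z_β) = Φ(0.844) ≈ 0.801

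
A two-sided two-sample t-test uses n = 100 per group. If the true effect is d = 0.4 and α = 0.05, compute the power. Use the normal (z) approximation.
Power ≈ 0.81

Power calculation (two-sample t-test, normal approximation):
z_β = d · √(n/2) - z_{α/2}
z_β = 0.4 · √(100/2) - 1.960
z_β = 0.4 · 7.071 - 1.960
z_β = 0.868

Power = Φ(z_β) = Φ(0.868) ≈ 0.807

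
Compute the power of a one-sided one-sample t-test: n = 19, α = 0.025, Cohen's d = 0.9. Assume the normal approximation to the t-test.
Power ≈ 0.98

Power calculation (one-sample t-test, normal approximation):
z_β = d · √n - z_α
z_β = 0.9 · √19 - 1.960
z_β = 0.9 · 4.359 - 1.960
z_β = 1.963

Power = Φ(z_β) = Φ(1.963) ≈ 0.975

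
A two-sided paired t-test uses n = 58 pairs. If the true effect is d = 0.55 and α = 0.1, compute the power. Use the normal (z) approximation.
Power ≈ 0.99

Power calculation (paired t-test, normal approximation):
z_β = d · √n - z_{α/2}
z_β = 0.55 · √58 - 1.645
z_β = 0.55 · 7.616 - 1.645
z_β = 2.544

Power = Φ(z_β) = Φ(2.544) ≈ 0.995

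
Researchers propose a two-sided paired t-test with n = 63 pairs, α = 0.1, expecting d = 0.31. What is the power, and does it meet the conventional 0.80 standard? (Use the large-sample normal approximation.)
Power ≈ 0.79; the study is underpowered (power < 0.80)

Power calculation (paired t-test, normal approximation):
z_β = d · √n - z_{α/2}
z_β = 0.31 · √63 - 1.645
z_β = 0.31 · 7.937 - 1.645
z_β = 0.816

Power = Φ(z_β) = Φ(0.816) ≈ 0.793

Effect size d = 0.31 is small by Cohen's convention (0.2/0.5/0.8).

Threshold: power ≥ 0.80 is conventionally adequate.
Power ≈ 0.79 → the study is underpowered (power < 0.80).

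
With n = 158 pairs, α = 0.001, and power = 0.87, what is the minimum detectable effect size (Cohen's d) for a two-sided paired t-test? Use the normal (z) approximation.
d ≈ 0.35

Minimum detectable effect (paired t-test, normal approximation):
d = (z_{α/2} + z_β) / √n
d = (3.291 + 1.126) / √158
d = 4.417 / 12.570
d ≈ 0.35

By Cohen's convention (0.2 small / 0.5 medium / 0.8 large): small effect.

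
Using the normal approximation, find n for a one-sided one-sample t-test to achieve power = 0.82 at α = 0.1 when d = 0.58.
n = 15

Sample size formula (one-sample t-test, normal approximation):
n = ((z_α + z_β) / d)²

z_α = 1.282 (for α = 0.1, one-sided)
z_β = 0.915 (for power = 0.82)
d = 0.58

n = ((1.282 + 0.915) / 0.58)²
n = (3.788)²
n ≈ 14.35
Round up to the next whole number: n = 15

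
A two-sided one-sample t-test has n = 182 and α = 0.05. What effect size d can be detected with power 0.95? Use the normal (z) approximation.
d ≈ 0.27

Minimum detectable effect (one-sample t-test, normal approximation):
d = (z_{α/2} + z_β) / √n
d = (1.960 + 1.645) / √182
d = 3.605 / 13.491
d ≈ 0.27

By Cohen's convention (0.2 small / 0.5 medium / 0.8 large): small effect.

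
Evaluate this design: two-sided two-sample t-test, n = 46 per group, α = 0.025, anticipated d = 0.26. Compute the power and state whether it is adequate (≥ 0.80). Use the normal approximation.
Power ≈ 0.16; the study is underpowered (power < 0.80)

Power calculation (two-sample t-test, normal approximation):
z_β = d · √(n/2) - z_{α/2}
z_β = 0.26 · √(46/2) - 2.241
z_β = 0.26 · 4.796 - 2.241
z_β = -0.994

Power = Φ(z_β) = Φ(-0.994) ≈ 0.160

Effect size d = 0.26 is small by Cohen's convention (0.2/0.5/0.8).

Threshold: power ≥ 0.80 is conventionally adequate.
Power ≈ 0.16 → the study is underpowered (power < 0.80).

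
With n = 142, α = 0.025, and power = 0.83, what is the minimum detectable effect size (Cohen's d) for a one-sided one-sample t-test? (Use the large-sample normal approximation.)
d ≈ 0.24

Minimum detectable effect (one-sample t-test, normal approximation):
d = (z_α + z_β) / √n
d = (1.960 + 0.954) / √142
d = 2.914 / 11.916
d ≈ 0.24

By Cohen's convention (0.2 small / 0.5 medium / 0.8 large): small effect.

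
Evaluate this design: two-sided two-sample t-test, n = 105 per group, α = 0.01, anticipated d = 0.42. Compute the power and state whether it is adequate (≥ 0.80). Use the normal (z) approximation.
Power ≈ 0.68; the study is underpowered (power < 0.80)

Power calculation (two-sample t-test, normal approximation):
z_β = d · √(n/2) - z_{α/2}
z_β = 0.42 · √(105/2) - 2.576
z_β = 0.42 · 7.246 - 2.576
z_β = 0.467

Power = Φ(z_β) = Φ(0.467) ≈ 0.680

Effect size d = 0.42 is small by Cohen's convention (0.2/0.5/0.8).

Threshold: power ≥ 0.80 is conventionally adequate.
Power ≈ 0.68 → the study is underpowered (power < 0.80).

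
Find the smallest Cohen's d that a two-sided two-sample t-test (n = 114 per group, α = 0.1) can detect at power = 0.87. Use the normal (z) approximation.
d ≈ 0.37

Minimum detectable effect (two-sample t-test, normal approximation):
d = (z_{α/2} + z_β) / √(n/2)
d = (1.645 + 1.126) / √(114/2)
d = 2.771 / 7.550
d ≈ 0.37

By Cohen's convention (0.2 small / 0.5 medium / 0.8 large): small effect.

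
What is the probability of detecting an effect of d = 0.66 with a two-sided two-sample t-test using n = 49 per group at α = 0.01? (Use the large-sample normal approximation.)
Power ≈ 0.76

Power calculation (two-sample t-test, normal approximation):
z_β = d · √(n/2) - z_{α/2}
z_β = 0.66 · √(49/2) - 2.576
z_β = 0.66 · 4.950 - 2.576
z_β = 0.691

Power = Φ(z_β) = Φ(0.691) ≈ 0.755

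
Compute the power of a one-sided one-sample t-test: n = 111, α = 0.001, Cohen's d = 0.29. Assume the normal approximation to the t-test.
Power ≈ 0.49

Power calculation (one-sample t-test, normal approximation):
z_β = d · √n - z_α
z_β = 0.29 · √111 - 3.090
z_β = 0.29 · 10.536 - 3.090
z_β = -0.035

Power = Φ(z_β) = Φ(-0.035) ≈ 0.486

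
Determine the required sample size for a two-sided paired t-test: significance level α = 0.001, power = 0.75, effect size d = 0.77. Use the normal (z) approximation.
n = 27 pairs

Sample size formula (paired t-test, normal approximation):
n = ((z_{α/2} + z_β) / d)²

z_{α/2} = 3.291 (for α = 0.001, two-sided)
z_β = 0.674 (for power = 0.75)
d = 0.77

n = ((3.291 + 0.674) / 0.77)²
n = (5.149)²
n ≈ 26.51
Round up to the next whole number: n = 27 pairs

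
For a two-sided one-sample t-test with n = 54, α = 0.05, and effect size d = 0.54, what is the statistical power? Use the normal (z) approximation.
Power ≈ 0.98

Power calculation (one-sample t-test, normal approximation):
z_β = d · √n - z_{α/2}
z_β = 0.54 · √54 - 1.960
z_β = 0.54 · 7.348 - 1.960
z_β = 2.008

Power = Φ(z_β) = Φ(2.008) ≈ 0.978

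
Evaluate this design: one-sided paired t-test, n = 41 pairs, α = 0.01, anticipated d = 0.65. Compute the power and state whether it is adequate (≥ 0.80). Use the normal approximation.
Power ≈ 0.97; the study is adequately powered (power ≥ 0.80)

Power calculation (paired t-test, normal approximation):
z_β = d · √n - z_α
z_β = 0.65 · √41 - 2.326
z_β = 0.65 · 6.403 - 2.326
z_β = 1.836

Power = Φ(z_β) = Φ(1.836) ≈ 0.967

Effect size d = 0.65 is medium by Cohen's convention (0.2/0.5/0.8).

Threshold: power ≥ 0.80 is conventionally adequate.
Power ≈ 0.97 → the study is adequately powered (power ≥ 0.80).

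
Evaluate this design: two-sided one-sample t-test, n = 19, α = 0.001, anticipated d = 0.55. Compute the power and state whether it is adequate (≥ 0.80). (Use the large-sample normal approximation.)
Power ≈ 0.19; the study is underpowered (power < 0.80)

Power calculation (one-sample t-test, normal approximation):
z_β = d · √n - z_{α/2}
z_β = 0.55 · √19 - 3.291
z_β = 0.55 · 4.359 - 3.291
z_β = -0.893

Power = Φ(z_β) = Φ(-0.893) ≈ 0.186

Effect size d = 0.55 is medium by Cohen's convention (0.2/0.5/0.8).

Threshold: power ≥ 0.80 is conventionally adequate.
Power ≈ 0.19 → the study is underpowered (power < 0.80).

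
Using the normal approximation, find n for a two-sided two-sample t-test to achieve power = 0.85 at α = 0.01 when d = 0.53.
n = 93 per group

Sample size formula (two-sample t-test, normal approximation):
n = 2 · ((z_{α/2} + z_β) / d)²

z_{α/2} = 2.576 (for α = 0.01, two-sided)
z_β = 1.036 (for power = 0.85)
d = 0.53

n = 2 · ((2.576 + 1.036) / 0.53)²
n = 2 · (6.815)²
n ≈ 92.89
Round up to the next whole number: n = 93 per group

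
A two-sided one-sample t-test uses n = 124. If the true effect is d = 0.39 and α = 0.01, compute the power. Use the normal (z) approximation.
Power ≈ 0.96

Power calculation (one-sample t-test, normal approximation):
z_β = d · √n - z_{α/2}
z_β = 0.39 · √124 - 2.576
z_β = 0.39 · 11.136 - 2.576
z_β = 1.767

Power = Φ(z_β) = Φ(1.767) ≈ 0.961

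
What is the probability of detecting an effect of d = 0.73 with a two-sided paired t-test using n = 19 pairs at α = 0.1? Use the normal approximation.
Power ≈ 0.94

Power calculation (paired t-test, normal approximation):
z_β = d · √n - z_{α/2}
z_β = 0.73 · √19 - 1.645
z_β = 0.73 · 4.359 - 1.645
z_β = 1.537

Power = Φ(z_β) = Φ(1.537) ≈ 0.938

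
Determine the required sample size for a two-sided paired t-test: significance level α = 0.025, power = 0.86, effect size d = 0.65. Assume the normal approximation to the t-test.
n = 27 pairs

Sample size formula (paired t-test, normal approximation):
n = ((z_{α/2} + z_β) / d)²

z_{α/2} = 2.241 (for α = 0.025, two-sided)
z_β = 1.080 (for power = 0.86)
d = 0.65

n = ((2.241 + 1.080) / 0.65)²
n = (5.109)²
n ≈ 26.10
Round up to the next whole number: n = 27 pairs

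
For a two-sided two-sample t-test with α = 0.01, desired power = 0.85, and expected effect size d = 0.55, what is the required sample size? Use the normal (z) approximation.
n = 87 per group

Sample size formula (two-sample t-test, normal approximation):
n = 2 · ((z_{α/2} + z_β) / d)²

z_{α/2} = 2.576 (for α = 0.01, two-sided)
z_β = 1.036 (for power = 0.85)
d = 0.55

n = 2 · ((2.576 + 1.036) / 0.55)²
n = 2 · (6.567)²
n ≈ 86.25
Round up to the next whole number: n = 87 per group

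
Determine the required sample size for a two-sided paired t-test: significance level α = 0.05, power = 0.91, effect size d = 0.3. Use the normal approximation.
n = 122 pairs

Sample size formula (paired t-test, normal approximation):
n = ((z_{α/2} + z_β) / d)²

z_{α/2} = 1.960 (for α = 0.05, two-sided)
z_β = 1.341 (for power = 0.91)
d = 0.3

n = ((1.960 + 1.341) / 0.3)²
n = (11.003)²
n ≈ 121.07
Round up to the next whole number: n = 122 pairs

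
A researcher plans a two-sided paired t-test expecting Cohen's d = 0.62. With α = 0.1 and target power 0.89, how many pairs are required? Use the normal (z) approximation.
n = 22 pairs

Sample size formula (paired t-test, normal approximation):
n = ((z_{α/2} + z_β) / d)²

z_{α/2} = 1.645 (for α = 0.1, two-sided)
z_β = 1.227 (for power = 0.89)
d = 0.62

n = ((1.645 + 1.227) / 0.62)²
n = (4.632)²
n ≈ 21.46
Round up to the next whole number: n = 22 pairs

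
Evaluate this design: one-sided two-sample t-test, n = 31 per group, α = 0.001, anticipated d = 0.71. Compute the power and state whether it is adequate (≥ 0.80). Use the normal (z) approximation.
Power ≈ 0.38; the study is underpowered (power < 0.80)

Power calculation (two-sample t-test, normal approximation):
z_β = d · √(n/2) - z_α
z_β = 0.71 · √(31/2) - 3.090
z_β = 0.71 · 3.937 - 3.090
z_β = -0.295

Power = Φ(z_β) = Φ(-0.295) ≈ 0.384

Effect size d = 0.71 is medium by Cohen's convention (0.2/0.5/0.8).

Threshold: power ≥ 0.80 is conventionally adequate.
Power ≈ 0.38 → the study is underpowered (power < 0.80).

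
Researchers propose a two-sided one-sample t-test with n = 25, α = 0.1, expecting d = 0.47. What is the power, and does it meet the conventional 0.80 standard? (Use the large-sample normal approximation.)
Power ≈ 0.76; the study is underpowered (power < 0.80)

Power calculation (one-sample t-test, normal approximation):
z_β = d · √n - z_{α/2}
z_β = 0.47 · √25 - 1.645
z_β = 0.47 · 5.000 - 1.645
z_β = 0.705

Power = Φ(z_β) = Φ(0.705) ≈ 0.760

Effect size d = 0.47 is small by Cohen's convention (0.2/0.5/0.8).

Threshold: power ≥ 0.80 is conventionally adequate.
Power ≈ 0.76 → the study is underpowered (power < 0.80).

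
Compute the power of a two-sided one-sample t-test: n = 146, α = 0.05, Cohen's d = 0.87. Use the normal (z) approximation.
Power ≈ 1.00

Power calculation (one-sample t-test, normal approximation):
z_β = d · √n - z_{α/2}
z_β = 0.87 · √146 - 1.960
z_β = 0.87 · 12.083 - 1.960
z_β = 8.552

Power = Φ(z_β) = Φ(8.552) ≈ 1.000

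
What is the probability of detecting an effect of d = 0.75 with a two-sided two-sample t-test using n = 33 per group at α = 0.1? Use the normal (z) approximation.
Power ≈ 0.92

Power calculation (two-sample t-test, normal approximation):
z_β = d · √(n/2) - z_{α/2}
z_β = 0.75 · √(33/2) - 1.645
z_β = 0.75 · 4.062 - 1.645
z_β = 1.402

Power = Φ(z_β) = Φ(1.402) ≈ 0.919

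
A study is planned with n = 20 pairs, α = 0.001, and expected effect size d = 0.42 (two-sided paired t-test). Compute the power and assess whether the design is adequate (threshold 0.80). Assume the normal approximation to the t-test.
Power ≈ 0.08; the study is underpowered (power < 0.80)

Power calculation (paired t-test, normal approximation):
z_β = d · √n - z_{α/2}
z_β = 0.42 · √20 - 3.291
z_β = 0.42 · 4.472 - 3.291
z_β = -1.412

Power = Φ(z_β) = Φ(-1.412) ≈ 0.079

Effect size d = 0.42 is small by Cohen's convention (0.2/0.5/0.8).

Threshold: power ≥ 0.80 is conventionally adequate.
Power ≈ 0.08 → the study is underpowered (power < 0.80).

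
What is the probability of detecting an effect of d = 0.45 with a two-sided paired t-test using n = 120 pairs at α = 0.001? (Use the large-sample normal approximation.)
Power ≈ 0.95

Power calculation (paired t-test, normal approximation):
z_β = d · √n - z_{α/2}
z_β = 0.45 · √120 - 3.291
z_β = 0.45 · 10.954 - 3.291
z_β = 1.639

Power = Φ(z_β) = Φ(1.639) ≈ 0.949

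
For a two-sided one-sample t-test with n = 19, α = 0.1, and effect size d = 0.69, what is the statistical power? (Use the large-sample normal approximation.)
Power ≈ 0.91

Power calculation (one-sample t-test, normal approximation):
z_β = d · √n - z_{α/2}
z_β = 0.69 · √19 - 1.645
z_β = 0.69 · 4.359 - 1.645
z_β = 1.363

Power = Φ(z_β) = Φ(1.363) ≈ 0.914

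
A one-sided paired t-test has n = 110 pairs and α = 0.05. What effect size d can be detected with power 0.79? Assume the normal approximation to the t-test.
d ≈ 0.23

Minimum detectable effect (paired t-test, normal approximation):
d = (z_α + z_β) / √n
d = (1.645 + 0.806) / √110
d = 2.451 / 10.488
d ≈ 0.23

By Cohen's convention (0.2 small / 0.5 medium / 0.8 large): small effect.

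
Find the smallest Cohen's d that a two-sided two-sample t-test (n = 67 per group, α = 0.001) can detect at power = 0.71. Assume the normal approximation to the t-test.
d ≈ 0.66

Minimum detectable effect (two-sample t-test, normal approximation):
d = (z_{α/2} + z_β) / √(n/2)
d = (3.291 + 0.553) / √(67/2)
d = 3.844 / 5.788
d ≈ 0.66

By Cohen's convention (0.2 small / 0.5 medium / 0.8 large): medium effect.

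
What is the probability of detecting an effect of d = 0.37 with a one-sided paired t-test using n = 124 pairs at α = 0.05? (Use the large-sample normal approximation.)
Power ≈ 0.99

Power calculation (paired t-test, normal approximation):
z_β = d · √n - z_α
z_β = 0.37 · √124 - 1.645
z_β = 0.37 · 11.136 - 1.645
z_β = 2.475

Power = Φ(z_β) = Φ(2.475) ≈ 0.993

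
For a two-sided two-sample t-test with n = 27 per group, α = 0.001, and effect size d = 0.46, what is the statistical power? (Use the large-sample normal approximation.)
Power ≈ 0.05

Power calculation (two-sample t-test, normal approximation):
z_β = d · √(n/2) - z_{α/2}
z_β = 0.46 · √(27/2) - 3.291
z_β = 0.46 · 3.674 - 3.291
z_β = -1.600

Power = Φ(z_β) = Φ(-1.600) ≈ 0.055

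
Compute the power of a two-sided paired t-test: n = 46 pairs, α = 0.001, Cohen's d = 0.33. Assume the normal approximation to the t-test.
Power ≈ 0.15

Power calculation (paired t-test, normal approximation):
z_β = d · √n - z_{α/2}
z_β = 0.33 · √46 - 3.291
z_β = 0.33 · 6.782 - 3.291
z_β = -1.052

Power = Φ(z_β) = Φ(-1.052) ≈ 0.146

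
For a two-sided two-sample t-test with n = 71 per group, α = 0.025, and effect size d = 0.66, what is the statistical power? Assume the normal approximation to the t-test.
Power ≈ 0.95

Power calculation (two-sample t-test, normal approximation):
z_β = d · √(n/2) - z_{α/2}
z_β = 0.66 · √(71/2) - 2.241
z_β = 0.66 · 5.958 - 2.241
z_β = 1.691

Power = Φ(z_β) = Φ(1.691) ≈ 0.955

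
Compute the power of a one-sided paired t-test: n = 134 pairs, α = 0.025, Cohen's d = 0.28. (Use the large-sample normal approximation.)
Power ≈ 0.90

Power calculation (paired t-test, normal approximation):
z_β = d · √n - z_α
z_β = 0.28 · √134 - 1.960
z_β = 0.28 · 11.576 - 1.960
z_β = 1.281

Power = Φ(z_β) = Φ(1.281) ≈ 0.900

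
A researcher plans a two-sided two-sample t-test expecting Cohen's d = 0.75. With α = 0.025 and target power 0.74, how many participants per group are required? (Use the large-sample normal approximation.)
n = 30 per group

Sample size formula (two-sample t-test, normal approximation):
n = 2 · ((z_{α/2} + z_β) / d)²

z_{α/2} = 2.241 (for α = 0.025, two-sided)
z_β = 0.643 (for power = 0.74)
d = 0.75

n = 2 · ((2.241 + 0.643) / 0.75)²
n = 2 · (3.845)²
n ≈ 29.57
Round up to the next whole number: n = 30 per group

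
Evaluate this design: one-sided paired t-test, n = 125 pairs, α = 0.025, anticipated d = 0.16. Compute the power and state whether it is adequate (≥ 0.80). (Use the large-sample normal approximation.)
Power ≈ 0.43; the study is underpowered (power < 0.80)

Power calculation (paired t-test, normal approximation):
z_β = d · √n - z_α
z_β = 0.16 · √125 - 1.960
z_β = 0.16 · 11.180 - 1.960
z_β = -0.171

Power = Φ(z_β) = Φ(-0.171) ≈ 0.432

Effect size d = 0.16 is very small by Cohen's convention (0.2/0.5/0.8).

Threshold: power ≥ 0.80 is conventionally adequate.
Power ≈ 0.43 → the study is underpowered (power < 0.80).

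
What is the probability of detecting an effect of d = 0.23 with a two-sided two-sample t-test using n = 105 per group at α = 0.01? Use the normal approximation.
Power ≈ 0.18

Power calculation (two-sample t-test, normal approximation):
z_β = d · √(n/2) - z_{α/2}
z_β = 0.23 · √(105/2) - 2.576
z_β = 0.23 · 7.246 - 2.576
z_β = -0.909

Power = Φ(z_β) = Φ(-0.909) ≈ 0.182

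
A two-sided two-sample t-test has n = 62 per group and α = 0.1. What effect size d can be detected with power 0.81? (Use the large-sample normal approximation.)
d ≈ 0.45

Minimum detectable effect (two-sample t-test, normal approximation):
d = (z_{α/2} + z_β) / √(n/2)
d = (1.645 + 0.878) / √(62/2)
d = 2.523 / 5.568
d ≈ 0.45

By Cohen's convention (0.2 small / 0.5 medium / 0.8 large): small effect.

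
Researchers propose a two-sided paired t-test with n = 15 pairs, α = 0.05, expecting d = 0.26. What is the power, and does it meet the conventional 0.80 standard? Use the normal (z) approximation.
Power ≈ 0.17; the study is underpowered (power < 0.80)

Power calculation (paired t-test, normal approximation):
z_β = d · √n - z_{α/2}
z_β = 0.26 · √15 - 1.960
z_β = 0.26 · 3.873 - 1.960
z_β = -0.953

Power = Φ(z_β) = Φ(-0.953) ≈ 0.170

Effect size d = 0.26 is small by Cohen's convention (0.2/0.5/0.8).

Threshold: power ≥ 0.80 is conventionally adequate.
Power ≈ 0.17 → the study is underpowered (power < 0.80).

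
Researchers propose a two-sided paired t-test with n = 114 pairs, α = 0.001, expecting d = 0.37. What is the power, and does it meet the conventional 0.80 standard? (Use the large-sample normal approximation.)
Power ≈ 0.75; the study is underpowered (power < 0.80)

Power calculation (paired t-test, normal approximation):
z_β = d · √n - z_{α/2}
z_β = 0.37 · √114 - 3.291
z_β = 0.37 · 10.677 - 3.291
z_β = 0.660

Power = Φ(z_β) = Φ(0.660) ≈ 0.745

Effect size d = 0.37 is small by Cohen's convention (0.2/0.5/0.8).

Threshold: power ≥ 0.80 is conventionally adequate.
Power ≈ 0.75 → the study is underpowered (power < 0.80).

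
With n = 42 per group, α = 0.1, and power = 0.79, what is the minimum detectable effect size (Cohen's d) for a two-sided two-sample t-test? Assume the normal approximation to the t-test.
d ≈ 0.53

Minimum detectable effect (two-sample t-test, normal approximation):
d = (z_{α/2} + z_β) / √(n/2)
d = (1.645 + 0.806) / √(42/2)
d = 2.451 / 4.583
d ≈ 0.53

By Cohen's convention (0.2 small / 0.5 medium / 0.8 large): medium effect.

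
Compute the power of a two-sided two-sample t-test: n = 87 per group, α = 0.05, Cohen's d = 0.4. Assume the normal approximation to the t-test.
Power ≈ 0.75

Power calculation (two-sample t-test, normal approximation):
z_β = d · √(n/2) - z_{α/2}
z_β = 0.4 · √(87/2) - 1.960
z_β = 0.4 · 6.595 - 1.960
z_β = 0.678

Power = Φ(z_β) = Φ(0.678) ≈ 0.751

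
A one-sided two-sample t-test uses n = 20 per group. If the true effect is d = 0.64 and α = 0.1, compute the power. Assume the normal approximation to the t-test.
Power ≈ 0.77

Power calculation (two-sample t-test, normal approximation):
z_β = d · √(n/2) - z_α
z_β = 0.64 · √(20/2) - 1.282
z_β = 0.64 · 3.162 - 1.282
z_β = 0.742

Power = Φ(z_β) = Φ(0.742) ≈ 0.771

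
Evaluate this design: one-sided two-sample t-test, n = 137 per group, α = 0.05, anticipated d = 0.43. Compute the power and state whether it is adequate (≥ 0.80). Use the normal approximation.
Power ≈ 0.97; the study is adequately powered (power ≥ 0.80)

Power calculation (two-sample t-test, normal approximation):
z_β = d · √(n/2) - z_α
z_β = 0.43 · √(137/2) - 1.645
z_β = 0.43 · 8.276 - 1.645
z_β = 1.914

Power = Φ(z_β) = Φ(1.914) ≈ 0.972

Effect size d = 0.43 is small by Cohen's convention (0.2/0.5/0.8).

Threshold: power ≥ 0.80 is conventionally adequate.
Power ≈ 0.97 → the study is adequately powered (power ≥ 0.80).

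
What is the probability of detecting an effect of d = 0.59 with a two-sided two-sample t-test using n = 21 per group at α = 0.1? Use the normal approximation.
Power ≈ 0.61

Power calculation (two-sample t-test, normal approximation):
z_β = d · √(n/2) - z_{α/2}
z_β = 0.59 · √(21/2) - 1.645
z_β = 0.59 · 3.240 - 1.645
z_β = 0.267

Power = Φ(z_β) = Φ(0.267) ≈ 0.605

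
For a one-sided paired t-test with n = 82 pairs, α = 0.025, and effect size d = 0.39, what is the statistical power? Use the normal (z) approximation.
Power ≈ 0.94

Power calculation (paired t-test, normal approximation):
z_β = d · √n - z_α
z_β = 0.39 · √82 - 1.960
z_β = 0.39 · 9.055 - 1.960
z_β = 1.572

Power = Φ(z_β) = Φ(1.572) ≈ 0.942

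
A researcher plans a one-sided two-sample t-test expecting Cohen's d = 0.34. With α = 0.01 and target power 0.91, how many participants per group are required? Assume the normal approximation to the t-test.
n = 233 per group

Sample size formula (two-sample t-test, normal approximation):
n = 2 · ((z_α + z_β) / d)²

z_α = 2.326 (for α = 0.01, one-sided)
z_β = 1.341 (for power = 0.91)
d = 0.34

n = 2 · ((2.326 + 1.341) / 0.34)²
n = 2 · (10.785)²
n ≈ 232.63
Round up to the next whole number: n = 233 per group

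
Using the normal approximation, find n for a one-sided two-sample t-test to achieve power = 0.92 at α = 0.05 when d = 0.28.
n = 238 per group

Sample size formula (two-sample t-test, normal approximation):
n = 2 · ((z_α + z_β) / d)²

z_α = 1.645 (for α = 0.05, one-sided)
z_β = 1.405 (for power = 0.92)
d = 0.28

n = 2 · ((1.645 + 1.405) / 0.28)²
n = 2 · (10.893)²
n ≈ 237.31
Round up to the next whole number: n = 238 per group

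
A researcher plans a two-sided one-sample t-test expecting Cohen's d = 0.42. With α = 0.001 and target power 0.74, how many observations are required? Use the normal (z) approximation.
n = 88

Sample size formula (one-sample t-test, normal approximation):
n = ((z_{α/2} + z_β) / d)²

z_{α/2} = 3.291 (for α = 0.001, two-sided)
z_β = 0.643 (for power = 0.74)
d = 0.42

n = ((3.291 + 0.643) / 0.42)²
n = (9.367)²
n ≈ 87.74
Round up to the next whole number: n = 88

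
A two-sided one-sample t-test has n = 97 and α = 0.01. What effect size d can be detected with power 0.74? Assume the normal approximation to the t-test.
d ≈ 0.33

Minimum detectable effect (one-sample t-test, normal approximation):
d = (z_{α/2} + z_β) / √n
d = (2.576 + 0.643) / √97
d = 3.219 / 9.849
d ≈ 0.33

By Cohen's convention (0.2 small / 0.5 medium / 0.8 large): small effect.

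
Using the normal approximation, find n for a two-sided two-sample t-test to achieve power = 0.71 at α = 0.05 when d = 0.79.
n = 21 per group

Sample size formula (two-sample t-test, normal approximation):
n = 2 · ((z_{α/2} + z_β) / d)²

z_{α/2} = 1.960 (for α = 0.05, two-sided)
z_β = 0.553 (for power = 0.71)
d = 0.79

n = 2 · ((1.960 + 0.553) / 0.79)²
n = 2 · (3.181)²
n ≈ 20.24
Round up to the next whole number: n = 21 per group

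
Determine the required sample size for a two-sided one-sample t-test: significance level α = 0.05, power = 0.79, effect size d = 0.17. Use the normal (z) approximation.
n = 265

Sample size formula (one-sample t-test, normal approximation):
n = ((z_{α/2} + z_β) / d)²

z_{α/2} = 1.960 (for α = 0.05, two-sided)
z_β = 0.806 (for power = 0.79)
d = 0.17

n = ((1.960 + 0.806) / 0.17)²
n = (16.271)²
n ≈ 264.75
Round up to the next whole number: n = 265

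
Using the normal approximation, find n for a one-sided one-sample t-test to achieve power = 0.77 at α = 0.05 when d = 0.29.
n = 68

Sample size formula (one-sample t-test, normal approximation):
n = ((z_α + z_β) / d)²

z_α = 1.645 (for α = 0.05, one-sided)
z_β = 0.739 (for power = 0.77)
d = 0.29

n = ((1.645 + 0.739) / 0.29)²
n = (8.221)²
n ≈ 67.58
Round up to the next whole number: n = 68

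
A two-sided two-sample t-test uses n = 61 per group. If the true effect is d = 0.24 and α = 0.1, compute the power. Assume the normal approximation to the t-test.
Power ≈ 0.37

Power calculation (two-sample t-test, normal approximation):
z_β = d · √(n/2) - z_{α/2}
z_β = 0.24 · √(61/2) - 1.645
z_β = 0.24 · 5.523 - 1.645
z_β = -0.319

Power = Φ(z_β) = Φ(-0.319) ≈ 0.375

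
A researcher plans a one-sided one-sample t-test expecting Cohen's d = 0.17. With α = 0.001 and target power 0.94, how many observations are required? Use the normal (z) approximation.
n = 747

Sample size formula (one-sample t-test, normal approximation):
n = ((z_α + z_β) / d)²

z_α = 3.090 (for α = 0.001, one-sided)
z_β = 1.555 (for power = 0.94)
d = 0.17

n = ((3.090 + 1.555) / 0.17)²
n = (27.324)²
n ≈ 746.60
Round up to the next whole number: n = 747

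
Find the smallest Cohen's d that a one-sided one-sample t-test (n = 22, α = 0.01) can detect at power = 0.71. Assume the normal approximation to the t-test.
d ≈ 0.61

Minimum detectable effect (one-sample t-test, normal approximation):
d = (z_α + z_β) / √n
d = (2.326 + 0.553) / √22
d = 2.880 / 4.690
d ≈ 0.61

By Cohen's convention (0.2 small / 0.5 medium / 0.8 large): medium effect.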